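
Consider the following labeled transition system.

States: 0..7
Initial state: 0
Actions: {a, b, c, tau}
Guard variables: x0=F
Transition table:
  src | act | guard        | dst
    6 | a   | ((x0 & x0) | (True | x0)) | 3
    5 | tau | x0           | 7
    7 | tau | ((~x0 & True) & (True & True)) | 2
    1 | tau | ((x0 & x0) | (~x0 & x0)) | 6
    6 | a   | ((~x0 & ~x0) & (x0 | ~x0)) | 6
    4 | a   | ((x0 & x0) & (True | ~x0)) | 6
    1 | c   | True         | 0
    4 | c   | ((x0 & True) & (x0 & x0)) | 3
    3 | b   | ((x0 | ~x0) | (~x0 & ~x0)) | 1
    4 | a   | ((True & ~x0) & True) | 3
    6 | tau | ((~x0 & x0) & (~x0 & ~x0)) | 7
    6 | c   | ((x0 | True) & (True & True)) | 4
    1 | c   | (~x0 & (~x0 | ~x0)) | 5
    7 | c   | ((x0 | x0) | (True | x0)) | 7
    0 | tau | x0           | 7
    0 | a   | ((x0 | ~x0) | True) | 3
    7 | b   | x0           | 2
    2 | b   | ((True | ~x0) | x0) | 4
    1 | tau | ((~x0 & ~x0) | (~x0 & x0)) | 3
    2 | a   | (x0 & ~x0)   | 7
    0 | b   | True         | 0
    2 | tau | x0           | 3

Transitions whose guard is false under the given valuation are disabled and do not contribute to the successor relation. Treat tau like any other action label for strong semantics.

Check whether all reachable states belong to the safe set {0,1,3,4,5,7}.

Answer: INVARIANT HOLDS

Working:
Allowed set {0,1,3,4,5,7}
R = {0,1,3,5}
  0: ok
  1: ok
  3: ok
  5: ok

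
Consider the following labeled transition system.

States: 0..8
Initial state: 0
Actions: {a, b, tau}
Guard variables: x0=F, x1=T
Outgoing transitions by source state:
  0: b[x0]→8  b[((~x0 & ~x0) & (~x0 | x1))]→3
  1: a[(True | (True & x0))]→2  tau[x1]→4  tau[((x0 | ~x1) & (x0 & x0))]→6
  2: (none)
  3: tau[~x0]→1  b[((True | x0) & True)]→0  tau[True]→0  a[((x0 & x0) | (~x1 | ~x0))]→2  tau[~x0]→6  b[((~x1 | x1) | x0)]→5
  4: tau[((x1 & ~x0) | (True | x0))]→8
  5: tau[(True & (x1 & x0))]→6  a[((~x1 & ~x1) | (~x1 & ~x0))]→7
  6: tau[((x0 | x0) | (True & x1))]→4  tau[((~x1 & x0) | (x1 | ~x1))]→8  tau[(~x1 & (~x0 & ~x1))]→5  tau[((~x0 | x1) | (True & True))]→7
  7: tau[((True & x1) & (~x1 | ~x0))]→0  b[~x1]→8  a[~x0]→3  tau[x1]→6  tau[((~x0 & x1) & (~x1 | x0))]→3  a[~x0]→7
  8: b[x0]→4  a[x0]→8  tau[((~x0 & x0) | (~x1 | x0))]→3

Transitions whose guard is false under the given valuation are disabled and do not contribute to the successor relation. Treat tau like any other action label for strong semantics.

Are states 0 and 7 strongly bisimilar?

Bisimulation quotient by refinement:
  round 0: {{0,1,2,3,4,5,6,7,8}}
  round 1: {{0},{1,7},{2,5,8},{3},{4,6}}
  round 2: {{0},{1},{2,5,8},{3},{4},{6},{7}}
Fixed point at round 3; 7 class(es).
[0]={0}  [7]={7}

Answer: NOT BISIMILAR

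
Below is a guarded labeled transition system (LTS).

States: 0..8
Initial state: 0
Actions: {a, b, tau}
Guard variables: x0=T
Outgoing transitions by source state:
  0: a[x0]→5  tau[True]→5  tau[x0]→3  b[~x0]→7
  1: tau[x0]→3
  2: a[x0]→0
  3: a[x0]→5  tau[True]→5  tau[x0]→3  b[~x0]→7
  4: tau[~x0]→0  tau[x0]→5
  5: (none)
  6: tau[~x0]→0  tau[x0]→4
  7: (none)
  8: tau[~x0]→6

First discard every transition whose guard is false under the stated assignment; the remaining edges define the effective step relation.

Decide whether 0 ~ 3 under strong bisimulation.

Answer: BISIMILAR

Analysis:
Compute ~ classes (split until stable):
  P[0] = {{0,1,2,3,4,5,6,7,8}}
  P[1] = {{0,3},{1,4,6},{2},{5,7,8}}
  P[2] = {{0,3},{1},{2},{4},{5,7,8},{6}}
Fixed point at round 3; 6 class(es).
[0]={0,3}  [3]={0,3}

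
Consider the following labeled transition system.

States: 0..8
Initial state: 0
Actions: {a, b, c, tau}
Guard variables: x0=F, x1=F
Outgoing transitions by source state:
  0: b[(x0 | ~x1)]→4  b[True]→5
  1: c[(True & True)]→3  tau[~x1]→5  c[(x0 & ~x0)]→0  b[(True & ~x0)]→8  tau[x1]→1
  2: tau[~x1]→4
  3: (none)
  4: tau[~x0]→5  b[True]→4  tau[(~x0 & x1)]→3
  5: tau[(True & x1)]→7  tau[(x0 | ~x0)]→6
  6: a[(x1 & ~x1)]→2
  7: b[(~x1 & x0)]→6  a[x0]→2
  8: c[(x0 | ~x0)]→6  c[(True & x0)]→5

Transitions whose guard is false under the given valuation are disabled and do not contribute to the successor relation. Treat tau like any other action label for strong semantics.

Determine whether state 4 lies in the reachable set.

Answer: REACHABLE

Working:
10 transition(s) survive guard evaluation.
depth 0: {0}
depth 1: {4,5}  cumulative {0,4,5}
depth 2: {6}  cumulative {0,4,5,6}
R = {0,4,5,6}
witness 4: b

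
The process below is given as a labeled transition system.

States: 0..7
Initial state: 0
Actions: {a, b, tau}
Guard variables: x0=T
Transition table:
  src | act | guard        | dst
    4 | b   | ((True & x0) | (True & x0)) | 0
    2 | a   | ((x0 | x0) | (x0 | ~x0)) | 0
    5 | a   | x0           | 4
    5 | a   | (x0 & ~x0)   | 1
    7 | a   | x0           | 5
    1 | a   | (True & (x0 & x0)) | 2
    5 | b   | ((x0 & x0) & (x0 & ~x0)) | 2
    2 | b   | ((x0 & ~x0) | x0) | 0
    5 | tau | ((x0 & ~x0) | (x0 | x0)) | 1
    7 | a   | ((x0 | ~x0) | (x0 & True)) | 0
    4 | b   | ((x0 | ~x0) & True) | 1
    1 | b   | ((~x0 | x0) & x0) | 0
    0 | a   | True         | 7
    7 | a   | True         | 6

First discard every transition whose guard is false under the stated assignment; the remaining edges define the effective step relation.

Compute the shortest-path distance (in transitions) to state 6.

Layered search for 6:
  L0 = {0}
  L1 = {7}
  L2 = {5,6}
first hit 6 at d=2 via a·a

Answer: 2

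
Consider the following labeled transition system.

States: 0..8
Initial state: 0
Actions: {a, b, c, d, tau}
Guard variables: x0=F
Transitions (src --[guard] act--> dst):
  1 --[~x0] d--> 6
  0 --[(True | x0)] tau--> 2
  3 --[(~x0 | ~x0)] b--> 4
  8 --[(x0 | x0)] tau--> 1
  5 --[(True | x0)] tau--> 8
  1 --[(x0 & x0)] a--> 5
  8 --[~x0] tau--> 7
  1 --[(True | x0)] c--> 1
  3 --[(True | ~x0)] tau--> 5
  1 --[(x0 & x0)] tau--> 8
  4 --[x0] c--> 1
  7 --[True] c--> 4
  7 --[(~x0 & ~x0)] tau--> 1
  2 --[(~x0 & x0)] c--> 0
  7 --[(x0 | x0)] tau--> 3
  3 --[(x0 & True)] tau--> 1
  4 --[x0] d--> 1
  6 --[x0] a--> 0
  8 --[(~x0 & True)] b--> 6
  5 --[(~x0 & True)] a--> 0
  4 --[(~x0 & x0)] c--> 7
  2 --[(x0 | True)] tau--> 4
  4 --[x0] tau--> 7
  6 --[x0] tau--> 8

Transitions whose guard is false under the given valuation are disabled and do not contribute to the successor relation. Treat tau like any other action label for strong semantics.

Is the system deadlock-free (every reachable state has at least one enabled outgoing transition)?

Reachable = {0,2,4}
  0: tau→2  [1 exit(s)]
  2: tau→4  [1 exit(s)]
  4: ∅  [STUCK]
Path to 4: tau·tau

Answer: DEADLOCK at state 4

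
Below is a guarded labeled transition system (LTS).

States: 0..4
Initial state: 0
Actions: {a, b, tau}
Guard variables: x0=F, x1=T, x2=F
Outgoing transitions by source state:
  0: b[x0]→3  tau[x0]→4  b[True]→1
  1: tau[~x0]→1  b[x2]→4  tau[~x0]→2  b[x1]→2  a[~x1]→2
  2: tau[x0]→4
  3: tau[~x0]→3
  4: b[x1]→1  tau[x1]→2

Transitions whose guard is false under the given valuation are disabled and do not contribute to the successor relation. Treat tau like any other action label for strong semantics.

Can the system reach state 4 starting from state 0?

Guard filter leaves 7 enabled edge(s).
Layer 0: {0}
Layer 1: {1}  cumulative {0,1}
Layer 2: {2}  cumulative {0,1,2}
R = {0,1,2}

Answer: UNREACHABLE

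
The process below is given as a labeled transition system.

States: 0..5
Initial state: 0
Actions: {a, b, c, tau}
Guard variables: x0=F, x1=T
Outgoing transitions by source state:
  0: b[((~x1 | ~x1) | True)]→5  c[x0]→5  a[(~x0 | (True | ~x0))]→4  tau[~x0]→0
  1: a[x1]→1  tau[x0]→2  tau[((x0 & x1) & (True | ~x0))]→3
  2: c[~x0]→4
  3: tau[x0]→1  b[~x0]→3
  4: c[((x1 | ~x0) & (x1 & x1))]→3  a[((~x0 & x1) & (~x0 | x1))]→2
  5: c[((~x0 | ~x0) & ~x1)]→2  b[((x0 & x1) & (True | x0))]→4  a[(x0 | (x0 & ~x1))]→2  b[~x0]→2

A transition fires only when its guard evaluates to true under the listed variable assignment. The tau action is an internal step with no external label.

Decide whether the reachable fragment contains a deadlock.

Answer: DEADLOCK-FREE

Analysis:
Reach set: {0,2,3,4,5}
  0: a→4  b→5  tau→0  [3 exit(s)]
  2: c→4  [1 exit(s)]
  3: b→3  [1 exit(s)]
  4: a→2  c→3  [2 exit(s)]
  5: b→2  [1 exit(s)]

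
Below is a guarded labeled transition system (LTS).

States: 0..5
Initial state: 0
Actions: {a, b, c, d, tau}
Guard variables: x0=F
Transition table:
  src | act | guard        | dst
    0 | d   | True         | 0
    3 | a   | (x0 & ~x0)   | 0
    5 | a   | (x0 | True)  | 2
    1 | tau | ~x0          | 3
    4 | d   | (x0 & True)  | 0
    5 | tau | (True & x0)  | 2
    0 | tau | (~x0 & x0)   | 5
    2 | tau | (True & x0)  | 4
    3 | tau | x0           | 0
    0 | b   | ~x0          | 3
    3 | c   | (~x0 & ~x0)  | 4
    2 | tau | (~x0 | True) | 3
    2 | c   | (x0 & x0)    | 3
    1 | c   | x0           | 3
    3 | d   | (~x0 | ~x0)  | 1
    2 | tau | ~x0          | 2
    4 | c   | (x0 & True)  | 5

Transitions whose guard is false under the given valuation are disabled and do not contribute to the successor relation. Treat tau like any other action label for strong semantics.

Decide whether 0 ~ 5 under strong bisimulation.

Compute ~ classes (split until stable):
  π0 = {{0,1,2,3,4,5}}
  π1 = {{0},{1,2},{3},{4},{5}}
  π2 = {{0},{1},{2},{3},{4},{5}}
stable after 3 split(s): 6 block(s)
0∈{0}, 5∈{5}

Answer: NOT BISIMILAR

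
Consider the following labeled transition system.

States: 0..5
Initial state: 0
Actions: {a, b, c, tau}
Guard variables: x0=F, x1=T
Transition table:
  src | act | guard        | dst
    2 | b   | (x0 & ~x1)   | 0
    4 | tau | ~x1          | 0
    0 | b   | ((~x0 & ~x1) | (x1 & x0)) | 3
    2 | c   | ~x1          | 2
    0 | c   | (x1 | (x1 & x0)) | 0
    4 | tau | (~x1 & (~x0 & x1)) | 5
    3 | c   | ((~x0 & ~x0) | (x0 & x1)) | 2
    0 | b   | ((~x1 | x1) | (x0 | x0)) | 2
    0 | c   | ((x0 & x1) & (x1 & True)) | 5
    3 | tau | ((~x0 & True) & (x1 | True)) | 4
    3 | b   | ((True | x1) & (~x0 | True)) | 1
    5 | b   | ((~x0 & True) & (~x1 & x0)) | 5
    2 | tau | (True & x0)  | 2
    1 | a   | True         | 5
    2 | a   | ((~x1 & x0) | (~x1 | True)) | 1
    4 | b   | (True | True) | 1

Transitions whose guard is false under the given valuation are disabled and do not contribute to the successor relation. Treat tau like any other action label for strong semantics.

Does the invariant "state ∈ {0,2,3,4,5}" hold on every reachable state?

Inv-set: {0,2,3,4,5}
Reach set: {0,1,2,5}
  0: ✓
  1: outside
  2: ✓
  5: ✓
reach 1 via b·a — violates

Answer: INVARIANT VIOLATED at state 1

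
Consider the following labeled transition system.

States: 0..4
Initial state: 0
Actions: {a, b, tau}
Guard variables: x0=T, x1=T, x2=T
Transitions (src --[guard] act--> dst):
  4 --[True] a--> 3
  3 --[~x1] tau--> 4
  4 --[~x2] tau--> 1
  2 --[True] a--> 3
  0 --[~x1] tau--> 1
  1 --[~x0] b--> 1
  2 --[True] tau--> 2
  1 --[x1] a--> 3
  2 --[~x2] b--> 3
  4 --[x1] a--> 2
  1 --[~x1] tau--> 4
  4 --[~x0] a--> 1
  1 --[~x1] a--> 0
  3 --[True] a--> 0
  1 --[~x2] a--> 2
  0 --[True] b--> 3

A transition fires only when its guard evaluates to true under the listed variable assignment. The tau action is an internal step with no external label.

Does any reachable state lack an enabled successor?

Answer: DEADLOCK-FREE

Trace:
Reachable = {0,3}
  0: b→3  [1 exit(s)]
  3: a→0  [1 exit(s)]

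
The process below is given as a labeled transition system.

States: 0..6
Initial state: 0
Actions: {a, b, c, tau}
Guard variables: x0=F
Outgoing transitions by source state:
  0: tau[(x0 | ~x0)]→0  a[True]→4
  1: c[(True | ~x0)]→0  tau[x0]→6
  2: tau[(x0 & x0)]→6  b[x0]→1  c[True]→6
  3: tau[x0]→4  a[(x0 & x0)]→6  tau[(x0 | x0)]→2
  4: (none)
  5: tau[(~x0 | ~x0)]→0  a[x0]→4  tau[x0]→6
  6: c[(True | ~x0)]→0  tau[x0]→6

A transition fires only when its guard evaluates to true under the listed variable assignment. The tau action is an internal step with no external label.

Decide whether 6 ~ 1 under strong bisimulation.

Bisimulation quotient by refinement:
  π0 = {{0,1,2,3,4,5,6}}
  π1 = {{0},{1,2,6},{3,4},{5}}
  π2 = {{0},{1,6},{2},{3,4},{5}}
Fixed point at round 3; 5 class(es).
[6]={1,6}  [1]={1,6}

Answer: BISIMILAR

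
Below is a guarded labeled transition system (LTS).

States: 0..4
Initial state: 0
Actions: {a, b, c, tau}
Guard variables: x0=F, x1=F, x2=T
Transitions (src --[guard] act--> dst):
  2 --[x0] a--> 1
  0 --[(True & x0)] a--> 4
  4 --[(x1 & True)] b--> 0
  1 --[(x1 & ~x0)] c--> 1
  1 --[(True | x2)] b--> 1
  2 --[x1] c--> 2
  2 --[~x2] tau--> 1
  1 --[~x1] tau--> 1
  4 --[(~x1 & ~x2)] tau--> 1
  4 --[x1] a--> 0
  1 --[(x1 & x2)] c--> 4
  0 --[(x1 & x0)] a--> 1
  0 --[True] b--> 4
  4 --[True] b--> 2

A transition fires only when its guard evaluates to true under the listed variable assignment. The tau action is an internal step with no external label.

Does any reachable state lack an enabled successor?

Reach set: {0,2,4}
  0: b→4  [1 exit(s)]
  2: ∅  [STUCK]
  4: b→2  [1 exit(s)]
Path to 2: b·b

Answer: DEADLOCK at state 2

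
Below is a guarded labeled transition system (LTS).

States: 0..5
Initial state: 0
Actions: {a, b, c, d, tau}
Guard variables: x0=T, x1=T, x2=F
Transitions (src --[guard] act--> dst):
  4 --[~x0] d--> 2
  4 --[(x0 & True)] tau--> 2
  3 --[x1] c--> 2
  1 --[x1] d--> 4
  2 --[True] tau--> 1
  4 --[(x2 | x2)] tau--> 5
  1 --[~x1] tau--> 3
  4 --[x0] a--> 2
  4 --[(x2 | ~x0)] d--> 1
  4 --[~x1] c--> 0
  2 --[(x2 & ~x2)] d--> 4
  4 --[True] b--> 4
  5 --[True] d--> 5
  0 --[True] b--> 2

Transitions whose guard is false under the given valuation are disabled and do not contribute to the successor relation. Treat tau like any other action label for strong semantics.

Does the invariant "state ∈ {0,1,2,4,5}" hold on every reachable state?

Safe = {0,1,2,4,5}
R = {0,1,2,4}
  0: ok
  1: ok
  2: ok
  4: ok

Answer: INVARIANT HOLDS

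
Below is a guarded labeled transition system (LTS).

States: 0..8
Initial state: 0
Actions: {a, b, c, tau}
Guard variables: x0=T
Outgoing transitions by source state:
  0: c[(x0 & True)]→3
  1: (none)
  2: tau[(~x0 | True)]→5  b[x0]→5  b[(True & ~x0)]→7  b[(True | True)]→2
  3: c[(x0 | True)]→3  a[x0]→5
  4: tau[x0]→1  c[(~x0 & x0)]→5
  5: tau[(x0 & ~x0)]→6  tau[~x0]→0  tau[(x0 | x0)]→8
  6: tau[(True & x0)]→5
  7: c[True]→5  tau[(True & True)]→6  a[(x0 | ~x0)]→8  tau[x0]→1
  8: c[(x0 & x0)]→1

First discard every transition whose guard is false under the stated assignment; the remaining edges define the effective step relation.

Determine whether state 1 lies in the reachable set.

Answer: REACHABLE

Working:
14 transition(s) survive guard evaluation.
Layer 0: {0}
Layer 1: {3}  cumulative {0,3}
Layer 2: {5}  cumulative {0,3,5}
Layer 3: {8}  cumulative {0,3,5,8}
Layer 4: {1}  cumulative {0,1,3,5,8}
Reach set: {0,1,3,5,8}
witness 1: c·a·tau·c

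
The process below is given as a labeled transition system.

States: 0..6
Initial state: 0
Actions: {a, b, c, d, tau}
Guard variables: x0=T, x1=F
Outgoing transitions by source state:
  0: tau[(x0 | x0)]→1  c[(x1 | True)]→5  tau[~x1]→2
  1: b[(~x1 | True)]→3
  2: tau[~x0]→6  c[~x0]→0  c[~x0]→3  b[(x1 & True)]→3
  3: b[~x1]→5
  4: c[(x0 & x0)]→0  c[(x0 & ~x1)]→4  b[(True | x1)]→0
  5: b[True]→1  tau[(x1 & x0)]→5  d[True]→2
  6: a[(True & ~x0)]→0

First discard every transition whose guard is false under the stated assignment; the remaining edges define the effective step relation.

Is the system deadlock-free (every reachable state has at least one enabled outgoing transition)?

Answer: DEADLOCK at state 2

Analysis:
R = {0,1,2,3,5}
  0: c→5  tau→1  tau→2  [3 exit(s)]
  1: b→3  [1 exit(s)]
  2: ∅  [deadlock]
  3: b→5  [1 exit(s)]
  5: b→1  d→2  [2 exit(s)]
witness 2: tau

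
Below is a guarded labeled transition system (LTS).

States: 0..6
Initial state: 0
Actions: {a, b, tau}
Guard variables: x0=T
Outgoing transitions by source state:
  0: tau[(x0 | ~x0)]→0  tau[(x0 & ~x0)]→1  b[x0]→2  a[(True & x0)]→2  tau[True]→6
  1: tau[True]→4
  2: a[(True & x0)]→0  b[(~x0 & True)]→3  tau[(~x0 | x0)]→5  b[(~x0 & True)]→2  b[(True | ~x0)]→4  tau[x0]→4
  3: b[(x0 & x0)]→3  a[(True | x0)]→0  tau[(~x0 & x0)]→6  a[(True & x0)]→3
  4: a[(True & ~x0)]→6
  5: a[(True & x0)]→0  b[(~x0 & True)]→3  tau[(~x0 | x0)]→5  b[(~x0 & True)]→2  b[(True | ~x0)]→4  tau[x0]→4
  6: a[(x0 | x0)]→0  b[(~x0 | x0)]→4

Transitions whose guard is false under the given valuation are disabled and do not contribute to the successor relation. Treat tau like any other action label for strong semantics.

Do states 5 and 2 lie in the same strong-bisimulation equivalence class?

Answer: BISIMILAR

Trace:
Bisimulation quotient by refinement:
  π0 = {{0,1,2,3,4,5,6}}
  π1 = {{0,2,5},{1},{3,6},{4}}
  π2 = {{0},{1},{2,5},{3},{4},{6}}
6 equivalence class(es) (converged in 3)
class of 5: {2,5}; class of 2: {2,5}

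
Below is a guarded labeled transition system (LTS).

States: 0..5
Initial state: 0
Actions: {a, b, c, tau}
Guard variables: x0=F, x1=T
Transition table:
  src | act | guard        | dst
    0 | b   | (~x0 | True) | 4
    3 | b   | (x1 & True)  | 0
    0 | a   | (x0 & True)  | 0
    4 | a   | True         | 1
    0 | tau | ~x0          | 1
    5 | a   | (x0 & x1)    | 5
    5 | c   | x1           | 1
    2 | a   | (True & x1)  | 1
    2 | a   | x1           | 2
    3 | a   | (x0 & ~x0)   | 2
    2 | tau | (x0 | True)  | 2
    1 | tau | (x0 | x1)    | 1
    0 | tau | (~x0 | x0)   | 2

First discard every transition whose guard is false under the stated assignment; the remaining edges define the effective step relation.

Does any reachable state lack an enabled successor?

Reach set: {0,1,2,4}
  0: b→4  tau→1  tau→2  [deg 3]
  1: tau→1  [deg 1]
  2: a→1  a→2  tau→2  [deg 3]
  4: a→1  [deg 1]

Answer: DEADLOCK-FREE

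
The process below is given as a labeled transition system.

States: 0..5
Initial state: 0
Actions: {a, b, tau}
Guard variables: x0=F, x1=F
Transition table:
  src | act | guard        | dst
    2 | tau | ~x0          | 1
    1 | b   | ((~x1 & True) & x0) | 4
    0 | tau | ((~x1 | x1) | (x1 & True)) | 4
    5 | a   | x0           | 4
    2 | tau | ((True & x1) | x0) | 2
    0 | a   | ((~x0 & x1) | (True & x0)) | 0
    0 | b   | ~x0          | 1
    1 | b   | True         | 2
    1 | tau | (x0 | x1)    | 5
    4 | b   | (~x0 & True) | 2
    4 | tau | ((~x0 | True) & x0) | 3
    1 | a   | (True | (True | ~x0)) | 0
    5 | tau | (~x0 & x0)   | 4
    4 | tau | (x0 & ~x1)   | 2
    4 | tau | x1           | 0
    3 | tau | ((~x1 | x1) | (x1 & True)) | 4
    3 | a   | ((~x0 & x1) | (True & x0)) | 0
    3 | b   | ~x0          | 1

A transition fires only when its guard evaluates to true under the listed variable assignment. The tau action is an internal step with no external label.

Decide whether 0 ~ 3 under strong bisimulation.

Refine partition for ~:
  π0 = {{0,1,2,3,4,5}}
  π1 = {{0,3},{1},{2},{4},{5}}
5 equivalence class(es) (converged in 2)
0∈{0,3}, 3∈{0,3}

Answer: BISIMILAR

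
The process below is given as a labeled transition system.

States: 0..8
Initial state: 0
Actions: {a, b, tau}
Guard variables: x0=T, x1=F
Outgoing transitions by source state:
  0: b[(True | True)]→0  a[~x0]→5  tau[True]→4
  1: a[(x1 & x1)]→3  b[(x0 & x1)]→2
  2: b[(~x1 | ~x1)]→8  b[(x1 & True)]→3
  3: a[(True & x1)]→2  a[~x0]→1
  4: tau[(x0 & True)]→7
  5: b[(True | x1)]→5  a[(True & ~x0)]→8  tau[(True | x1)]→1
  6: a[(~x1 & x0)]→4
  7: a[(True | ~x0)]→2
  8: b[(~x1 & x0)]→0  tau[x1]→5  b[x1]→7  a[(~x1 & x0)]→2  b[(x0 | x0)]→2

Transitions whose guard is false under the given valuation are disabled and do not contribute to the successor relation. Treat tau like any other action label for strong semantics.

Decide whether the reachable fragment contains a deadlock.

R = {0,2,4,7,8}
  0: b→0  tau→4  [2 out]
  2: b→8  [1 out]
  4: tau→7  [1 out]
  7: a→2  [1 out]
  8: a→2  b→0  b→2  [3 out]

Answer: DEADLOCK-FREE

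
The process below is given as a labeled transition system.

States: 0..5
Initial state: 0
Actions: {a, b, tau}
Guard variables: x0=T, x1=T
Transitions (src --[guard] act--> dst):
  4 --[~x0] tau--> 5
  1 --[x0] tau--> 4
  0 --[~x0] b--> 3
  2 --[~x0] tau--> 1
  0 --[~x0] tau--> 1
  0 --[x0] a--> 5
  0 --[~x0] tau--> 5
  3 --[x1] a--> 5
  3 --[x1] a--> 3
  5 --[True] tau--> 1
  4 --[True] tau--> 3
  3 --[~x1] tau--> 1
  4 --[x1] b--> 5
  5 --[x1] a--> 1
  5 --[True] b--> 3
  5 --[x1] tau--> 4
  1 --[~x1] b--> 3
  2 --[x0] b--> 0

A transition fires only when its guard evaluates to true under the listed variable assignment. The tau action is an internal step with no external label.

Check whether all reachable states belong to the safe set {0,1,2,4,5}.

Inv-set: {0,1,2,4,5}
Reachable = {0,1,3,4,5}
  0: ok
  1: ok
  3: ✗ unsafe
  4: ok
  5: ok
witness against invariant: a·b → 3

Answer: INVARIANT VIOLATED at state 3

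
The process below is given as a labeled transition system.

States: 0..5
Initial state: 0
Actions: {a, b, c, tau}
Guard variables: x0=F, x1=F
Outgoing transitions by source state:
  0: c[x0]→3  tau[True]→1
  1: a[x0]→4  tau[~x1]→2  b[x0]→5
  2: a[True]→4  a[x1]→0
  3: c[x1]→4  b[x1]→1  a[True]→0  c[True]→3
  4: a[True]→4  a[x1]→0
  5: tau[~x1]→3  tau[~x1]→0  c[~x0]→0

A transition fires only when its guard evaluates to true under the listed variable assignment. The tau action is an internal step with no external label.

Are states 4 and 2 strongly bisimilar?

Answer: BISIMILAR

Working:
Compute ~ classes (split until stable):
  π0 = {{0,1,2,3,4,5}}
  π1 = {{0,1},{2,4},{3},{5}}
  π2 = {{0},{1},{2,4},{3},{5}}
5 equivalence class(es) (converged in 3)
4∈{2,4}, 2∈{2,4}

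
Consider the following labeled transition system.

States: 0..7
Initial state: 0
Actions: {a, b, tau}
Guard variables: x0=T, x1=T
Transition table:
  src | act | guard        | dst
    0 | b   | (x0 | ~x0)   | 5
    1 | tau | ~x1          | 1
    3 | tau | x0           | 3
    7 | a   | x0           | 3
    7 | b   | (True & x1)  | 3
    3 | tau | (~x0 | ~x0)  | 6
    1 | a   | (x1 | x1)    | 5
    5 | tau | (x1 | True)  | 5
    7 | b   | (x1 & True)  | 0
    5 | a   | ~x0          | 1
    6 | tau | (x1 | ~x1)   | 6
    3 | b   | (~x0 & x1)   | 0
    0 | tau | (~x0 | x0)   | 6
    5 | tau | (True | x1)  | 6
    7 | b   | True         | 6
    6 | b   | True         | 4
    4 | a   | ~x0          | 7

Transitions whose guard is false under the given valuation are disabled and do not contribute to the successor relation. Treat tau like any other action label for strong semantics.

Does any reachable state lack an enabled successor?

Answer: DEADLOCK at state 4

Analysis:
Reachable = {0,4,5,6}
  0: b→5  tau→6  [deg 2]
  4: ∅  [STUCK]
  5: tau→5  tau→6  [deg 2]
  6: b→4  tau→6  [deg 2]
Path to 4: tau·b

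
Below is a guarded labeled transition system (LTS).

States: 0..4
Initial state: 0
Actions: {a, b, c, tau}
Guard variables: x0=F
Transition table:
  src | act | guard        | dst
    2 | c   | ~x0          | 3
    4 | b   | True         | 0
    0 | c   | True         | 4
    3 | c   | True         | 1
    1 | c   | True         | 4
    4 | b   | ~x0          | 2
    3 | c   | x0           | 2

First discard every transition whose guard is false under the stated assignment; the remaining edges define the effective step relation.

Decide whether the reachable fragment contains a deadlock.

R = {0,1,2,3,4}
  0: c→4  [1 exit(s)]
  1: c→4  [1 exit(s)]
  2: c→3  [1 exit(s)]
  3: c→1  [1 exit(s)]
  4: b→0  b→2  [2 exit(s)]

Answer: DEADLOCK-FREE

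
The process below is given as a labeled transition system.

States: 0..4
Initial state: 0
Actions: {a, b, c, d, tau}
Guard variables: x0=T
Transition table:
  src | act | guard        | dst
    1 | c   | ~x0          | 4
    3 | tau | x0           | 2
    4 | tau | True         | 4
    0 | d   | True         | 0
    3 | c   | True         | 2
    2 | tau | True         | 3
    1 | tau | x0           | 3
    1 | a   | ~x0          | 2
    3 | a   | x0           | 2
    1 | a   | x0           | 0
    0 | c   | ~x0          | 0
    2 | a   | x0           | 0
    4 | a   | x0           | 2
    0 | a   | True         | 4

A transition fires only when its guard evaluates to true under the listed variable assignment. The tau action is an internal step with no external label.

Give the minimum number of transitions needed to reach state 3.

Layered search for 3:
  L0 = {0}
  L1 = {4}
  L2 = {2}
  L3 = {3}
first hit 3 at d=3 via a·a·tau

Answer: 3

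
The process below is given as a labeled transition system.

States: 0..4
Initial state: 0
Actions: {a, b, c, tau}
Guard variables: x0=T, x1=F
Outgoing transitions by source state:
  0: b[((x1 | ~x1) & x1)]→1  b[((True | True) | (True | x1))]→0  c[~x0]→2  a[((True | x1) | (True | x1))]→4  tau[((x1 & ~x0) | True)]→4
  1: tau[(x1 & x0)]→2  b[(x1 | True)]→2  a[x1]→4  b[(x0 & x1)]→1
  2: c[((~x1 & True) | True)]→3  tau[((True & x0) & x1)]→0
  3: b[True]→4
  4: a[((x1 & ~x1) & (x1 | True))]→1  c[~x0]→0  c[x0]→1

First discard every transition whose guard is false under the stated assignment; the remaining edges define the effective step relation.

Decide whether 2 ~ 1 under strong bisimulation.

Answer: NOT BISIMILAR

Trace:
Refine partition for ~:
  P[0] = {{0,1,2,3,4}}
  P[1] = {{0},{1,3},{2,4}}
Fixed point at round 2; 3 class(es).
[2]={2,4}  [1]={1,3}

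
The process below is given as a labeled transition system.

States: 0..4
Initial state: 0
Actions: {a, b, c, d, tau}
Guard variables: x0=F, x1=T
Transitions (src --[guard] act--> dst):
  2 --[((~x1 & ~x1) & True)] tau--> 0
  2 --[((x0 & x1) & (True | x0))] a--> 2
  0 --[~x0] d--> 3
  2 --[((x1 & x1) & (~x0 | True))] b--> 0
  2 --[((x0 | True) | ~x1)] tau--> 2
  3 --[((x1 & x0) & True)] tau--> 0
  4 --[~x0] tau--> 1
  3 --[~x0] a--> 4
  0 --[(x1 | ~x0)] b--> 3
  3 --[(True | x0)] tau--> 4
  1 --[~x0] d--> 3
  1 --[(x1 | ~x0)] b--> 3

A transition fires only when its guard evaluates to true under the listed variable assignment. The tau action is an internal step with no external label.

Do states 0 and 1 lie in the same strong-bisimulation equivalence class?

Answer: BISIMILAR

Trace:
Bisimulation quotient by refinement:
  π0 = {{0,1,2,3,4}}
  π1 = {{0,1},{2},{3},{4}}
4 equivalence class(es) (converged in 2)
class of 0: {0,1}; class of 1: {0,1}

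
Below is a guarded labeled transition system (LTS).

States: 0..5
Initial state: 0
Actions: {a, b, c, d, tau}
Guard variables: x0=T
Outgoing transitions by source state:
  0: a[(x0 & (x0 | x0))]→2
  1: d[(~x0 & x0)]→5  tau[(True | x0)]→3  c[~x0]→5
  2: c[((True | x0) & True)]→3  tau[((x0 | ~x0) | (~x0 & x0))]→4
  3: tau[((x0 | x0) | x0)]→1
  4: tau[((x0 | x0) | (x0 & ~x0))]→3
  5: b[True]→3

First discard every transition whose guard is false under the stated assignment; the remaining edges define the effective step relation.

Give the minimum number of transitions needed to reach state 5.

Layered search for 5:
  Layer 0: {0}
  Layer 1: {2}
  Layer 2: {3,4}
  Layer 3: {1}
5 never appears.

Answer: UNREACHABLE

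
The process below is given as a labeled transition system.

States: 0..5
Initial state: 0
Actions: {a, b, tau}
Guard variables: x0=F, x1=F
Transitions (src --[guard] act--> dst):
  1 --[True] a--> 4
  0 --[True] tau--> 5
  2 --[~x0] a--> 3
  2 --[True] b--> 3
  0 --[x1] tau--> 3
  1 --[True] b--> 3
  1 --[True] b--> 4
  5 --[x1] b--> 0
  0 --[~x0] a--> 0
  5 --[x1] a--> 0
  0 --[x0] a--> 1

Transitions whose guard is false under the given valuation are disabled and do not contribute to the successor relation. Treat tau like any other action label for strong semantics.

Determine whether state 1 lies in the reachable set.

7 transition(s) survive guard evaluation.
L0 = {0}
L1 = {5}  now seen {0,5}
Reachable = {0,5}

Answer: UNREACHABLE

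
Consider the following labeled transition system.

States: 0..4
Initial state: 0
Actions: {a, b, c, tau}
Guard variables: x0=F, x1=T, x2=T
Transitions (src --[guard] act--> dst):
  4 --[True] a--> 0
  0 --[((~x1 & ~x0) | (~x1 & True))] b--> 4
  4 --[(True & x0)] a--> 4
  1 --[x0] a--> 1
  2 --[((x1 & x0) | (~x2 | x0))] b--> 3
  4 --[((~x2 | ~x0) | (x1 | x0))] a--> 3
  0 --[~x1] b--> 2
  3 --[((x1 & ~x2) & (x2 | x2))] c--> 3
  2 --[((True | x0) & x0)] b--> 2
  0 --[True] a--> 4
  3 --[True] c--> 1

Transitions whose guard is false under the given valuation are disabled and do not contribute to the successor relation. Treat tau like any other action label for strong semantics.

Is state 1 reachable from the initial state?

Answer: REACHABLE

Analysis:
After dropping false guards: 4 live edges.
Layer 0: {0}
Layer 1: {4}  total {0,4}
Layer 2: {3}  total {0,3,4}
Layer 3: {1}  total {0,1,3,4}
R = {0,1,3,4}
trace reaching 1: a·a·c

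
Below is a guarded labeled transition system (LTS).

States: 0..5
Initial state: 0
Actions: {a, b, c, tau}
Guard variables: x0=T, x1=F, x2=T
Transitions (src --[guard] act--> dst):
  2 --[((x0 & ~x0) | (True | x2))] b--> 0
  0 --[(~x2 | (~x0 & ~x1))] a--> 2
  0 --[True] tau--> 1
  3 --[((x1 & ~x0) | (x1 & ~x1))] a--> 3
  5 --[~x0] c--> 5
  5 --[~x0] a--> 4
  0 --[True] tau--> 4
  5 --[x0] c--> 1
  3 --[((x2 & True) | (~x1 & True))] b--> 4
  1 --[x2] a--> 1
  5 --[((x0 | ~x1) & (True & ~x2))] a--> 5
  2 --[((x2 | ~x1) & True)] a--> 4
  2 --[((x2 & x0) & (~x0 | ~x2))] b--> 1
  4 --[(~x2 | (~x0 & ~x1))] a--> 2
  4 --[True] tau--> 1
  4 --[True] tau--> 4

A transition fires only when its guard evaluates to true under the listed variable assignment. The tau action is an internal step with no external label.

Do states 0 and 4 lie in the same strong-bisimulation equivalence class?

Answer: BISIMILAR

Working:
Compute ~ classes (split until stable):
  π0 = {{0,1,2,3,4,5}}
  π1 = {{0,4},{1},{2},{3},{5}}
5 equivalence class(es) (converged in 2)
[0]={0,4}  [4]={0,4}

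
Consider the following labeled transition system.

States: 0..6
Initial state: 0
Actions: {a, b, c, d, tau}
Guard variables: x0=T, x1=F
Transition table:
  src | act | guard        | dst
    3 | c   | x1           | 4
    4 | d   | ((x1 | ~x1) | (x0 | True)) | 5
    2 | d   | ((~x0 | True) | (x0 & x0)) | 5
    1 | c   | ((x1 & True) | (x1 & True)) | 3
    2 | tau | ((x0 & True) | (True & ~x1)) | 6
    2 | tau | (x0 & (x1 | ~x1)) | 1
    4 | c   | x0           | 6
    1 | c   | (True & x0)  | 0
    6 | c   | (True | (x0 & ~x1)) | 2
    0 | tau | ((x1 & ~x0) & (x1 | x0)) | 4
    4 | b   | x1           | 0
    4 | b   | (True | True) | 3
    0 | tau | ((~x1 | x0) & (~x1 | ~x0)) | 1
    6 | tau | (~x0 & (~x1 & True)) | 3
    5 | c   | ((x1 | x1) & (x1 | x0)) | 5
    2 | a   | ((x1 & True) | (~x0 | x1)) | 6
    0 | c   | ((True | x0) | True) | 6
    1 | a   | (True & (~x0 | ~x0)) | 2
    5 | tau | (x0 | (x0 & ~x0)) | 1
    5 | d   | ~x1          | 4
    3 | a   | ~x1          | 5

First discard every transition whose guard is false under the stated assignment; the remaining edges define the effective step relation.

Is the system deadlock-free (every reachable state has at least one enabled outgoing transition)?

Reach set: {0,1,2,3,4,5,6}
  0: c→6  tau→1  [2 out]
  1: c→0  [1 out]
  2: d→5  tau→1  tau→6  [3 out]
  3: a→5  [1 out]
  4: b→3  c→6  d→5  [3 out]
  5: d→4  tau→1  [2 out]
  6: c→2  [1 out]

Answer: DEADLOCK-FREE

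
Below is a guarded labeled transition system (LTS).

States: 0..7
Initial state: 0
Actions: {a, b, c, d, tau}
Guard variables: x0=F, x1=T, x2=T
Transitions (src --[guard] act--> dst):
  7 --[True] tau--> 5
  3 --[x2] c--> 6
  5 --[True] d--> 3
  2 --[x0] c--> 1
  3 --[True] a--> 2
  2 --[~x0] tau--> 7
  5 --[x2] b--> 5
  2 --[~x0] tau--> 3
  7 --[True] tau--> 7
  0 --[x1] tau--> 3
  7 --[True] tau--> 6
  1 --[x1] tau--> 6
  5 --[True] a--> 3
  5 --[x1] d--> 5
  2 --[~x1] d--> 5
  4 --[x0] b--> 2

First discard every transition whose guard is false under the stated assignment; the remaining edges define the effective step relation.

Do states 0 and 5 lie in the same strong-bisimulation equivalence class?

Compute ~ classes (split until stable):
  π0 = {{0,1,2,3,4,5,6,7}}
  π1 = {{0,1,2,7},{3},{4,6},{5}}
  π2 = {{0},{1},{2},{3},{4,6},{5},{7}}
stable after 3 split(s): 7 block(s)
[0]={0}  [5]={5}

Answer: NOT BISIMILAR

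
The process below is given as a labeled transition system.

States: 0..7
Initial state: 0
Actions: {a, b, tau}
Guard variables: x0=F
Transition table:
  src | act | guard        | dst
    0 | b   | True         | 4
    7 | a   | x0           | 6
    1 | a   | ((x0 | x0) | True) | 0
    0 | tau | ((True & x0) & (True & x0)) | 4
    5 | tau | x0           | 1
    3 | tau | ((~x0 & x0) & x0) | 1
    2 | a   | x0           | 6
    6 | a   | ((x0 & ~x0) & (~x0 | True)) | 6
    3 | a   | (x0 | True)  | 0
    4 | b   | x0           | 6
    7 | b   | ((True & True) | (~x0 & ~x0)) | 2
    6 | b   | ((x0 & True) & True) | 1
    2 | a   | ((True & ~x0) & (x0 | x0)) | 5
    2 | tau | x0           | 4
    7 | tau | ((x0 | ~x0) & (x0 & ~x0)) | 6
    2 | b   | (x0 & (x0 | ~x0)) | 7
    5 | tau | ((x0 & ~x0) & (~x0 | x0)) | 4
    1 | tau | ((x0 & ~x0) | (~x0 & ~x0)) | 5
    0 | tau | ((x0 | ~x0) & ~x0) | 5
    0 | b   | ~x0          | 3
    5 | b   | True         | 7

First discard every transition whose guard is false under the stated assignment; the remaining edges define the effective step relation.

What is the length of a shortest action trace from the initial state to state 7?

Answer: 2

Analysis:
Layered search for 7:
  depth 0: {0}
  depth 1: {3,4,5}
  depth 2: {7}
first hit 7 at d=2 via tau·b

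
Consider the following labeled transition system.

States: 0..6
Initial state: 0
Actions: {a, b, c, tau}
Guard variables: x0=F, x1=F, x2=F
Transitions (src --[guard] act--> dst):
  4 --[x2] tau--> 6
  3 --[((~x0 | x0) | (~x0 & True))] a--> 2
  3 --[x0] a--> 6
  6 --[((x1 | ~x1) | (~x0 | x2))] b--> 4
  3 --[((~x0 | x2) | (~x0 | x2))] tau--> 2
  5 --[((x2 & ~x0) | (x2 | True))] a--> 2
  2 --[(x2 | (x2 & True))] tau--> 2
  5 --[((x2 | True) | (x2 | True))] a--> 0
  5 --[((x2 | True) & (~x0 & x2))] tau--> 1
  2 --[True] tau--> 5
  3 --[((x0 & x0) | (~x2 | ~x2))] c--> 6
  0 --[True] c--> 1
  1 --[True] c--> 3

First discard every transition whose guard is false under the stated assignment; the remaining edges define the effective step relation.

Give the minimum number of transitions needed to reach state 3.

Answer: 2

Analysis:
Breadth-first toward 3:
  depth 0: {0}
  depth 1: {1}
  depth 2: {3}
first hit 3 at d=2 via c·c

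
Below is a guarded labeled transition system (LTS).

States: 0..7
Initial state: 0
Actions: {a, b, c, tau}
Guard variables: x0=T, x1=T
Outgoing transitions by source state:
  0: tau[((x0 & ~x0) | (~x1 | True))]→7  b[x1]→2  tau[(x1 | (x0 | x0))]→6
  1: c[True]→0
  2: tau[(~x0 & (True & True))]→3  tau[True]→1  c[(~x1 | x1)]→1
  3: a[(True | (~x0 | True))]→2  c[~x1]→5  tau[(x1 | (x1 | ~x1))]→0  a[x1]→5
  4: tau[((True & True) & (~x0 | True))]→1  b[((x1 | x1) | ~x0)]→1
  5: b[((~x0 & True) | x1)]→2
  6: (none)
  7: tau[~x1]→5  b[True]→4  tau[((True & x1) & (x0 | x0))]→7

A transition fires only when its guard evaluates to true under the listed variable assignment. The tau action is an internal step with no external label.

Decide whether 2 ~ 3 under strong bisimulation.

Answer: NOT BISIMILAR

Working:
Bisimulation quotient by refinement:
  P[0] = {{0,1,2,3,4,5,6,7}}
  P[1] = {{0,4,7},{1},{2},{3},{5},{6}}
  P[2] = {{0},{1},{2},{3},{4},{5},{6},{7}}
Fixed point at round 3; 8 class(es).
2∈{2}, 3∈{3}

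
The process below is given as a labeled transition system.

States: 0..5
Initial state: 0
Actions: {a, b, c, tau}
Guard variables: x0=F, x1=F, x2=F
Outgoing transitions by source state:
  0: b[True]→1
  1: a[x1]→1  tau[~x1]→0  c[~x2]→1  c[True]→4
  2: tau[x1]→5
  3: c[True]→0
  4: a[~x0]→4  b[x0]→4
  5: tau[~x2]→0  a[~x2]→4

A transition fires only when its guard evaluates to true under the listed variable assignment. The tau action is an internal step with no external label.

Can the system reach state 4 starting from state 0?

Answer: REACHABLE

Trace:
After dropping false guards: 8 live edges.
Layer 0: {0}
Layer 1: {1}  now seen {0,1}
Layer 2: {4}  now seen {0,1,4}
R = {0,1,4}
Path to 4: b·c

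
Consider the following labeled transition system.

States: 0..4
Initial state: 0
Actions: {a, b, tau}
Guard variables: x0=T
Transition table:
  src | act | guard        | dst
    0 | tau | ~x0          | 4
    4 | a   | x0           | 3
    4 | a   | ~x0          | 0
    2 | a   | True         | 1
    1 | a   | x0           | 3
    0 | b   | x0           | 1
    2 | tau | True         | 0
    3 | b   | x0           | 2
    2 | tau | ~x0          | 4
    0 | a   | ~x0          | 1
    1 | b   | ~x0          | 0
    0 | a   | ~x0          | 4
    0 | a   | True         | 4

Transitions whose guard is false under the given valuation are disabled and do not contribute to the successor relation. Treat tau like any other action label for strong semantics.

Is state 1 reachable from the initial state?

Guard filter leaves 7 enabled edge(s).
L0 = {0}
L1 = {1,4}  cumulative {0,1,4}
L2 = {3}  cumulative {0,1,3,4}
L3 = {2}  cumulative {0,1,2,3,4}
Reachable = {0,1,2,3,4}
witness 1: b

Answer: REACHABLE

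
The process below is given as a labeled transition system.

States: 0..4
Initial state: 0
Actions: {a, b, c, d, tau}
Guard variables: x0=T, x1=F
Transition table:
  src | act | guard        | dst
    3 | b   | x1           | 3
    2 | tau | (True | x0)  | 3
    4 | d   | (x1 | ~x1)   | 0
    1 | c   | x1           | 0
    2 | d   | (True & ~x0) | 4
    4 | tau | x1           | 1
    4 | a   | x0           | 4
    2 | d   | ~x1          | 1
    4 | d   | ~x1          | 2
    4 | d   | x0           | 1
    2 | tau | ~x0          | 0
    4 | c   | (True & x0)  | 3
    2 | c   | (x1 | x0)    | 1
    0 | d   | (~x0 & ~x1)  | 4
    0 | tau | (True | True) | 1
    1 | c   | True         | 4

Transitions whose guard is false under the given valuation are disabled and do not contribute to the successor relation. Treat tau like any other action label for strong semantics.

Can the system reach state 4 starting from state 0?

Answer: REACHABLE

Trace:
Guard filter leaves 10 enabled edge(s).
Layer 0: {0}
Layer 1: {1}  total {0,1}
Layer 2: {4}  total {0,1,4}
Layer 3: {2,3}  total {0,1,2,3,4}
Reachable = {0,1,2,3,4}
trace reaching 4: tau·c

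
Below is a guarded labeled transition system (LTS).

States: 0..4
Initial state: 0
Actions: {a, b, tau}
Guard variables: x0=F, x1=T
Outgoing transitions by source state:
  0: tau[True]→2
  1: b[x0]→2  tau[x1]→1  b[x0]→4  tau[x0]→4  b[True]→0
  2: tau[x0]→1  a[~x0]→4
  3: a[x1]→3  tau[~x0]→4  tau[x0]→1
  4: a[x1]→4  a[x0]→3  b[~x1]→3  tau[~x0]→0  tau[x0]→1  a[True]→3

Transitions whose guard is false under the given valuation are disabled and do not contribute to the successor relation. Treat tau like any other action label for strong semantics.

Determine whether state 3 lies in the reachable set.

Guard filter leaves 9 enabled edge(s).
Layer 0: {0}
Layer 1: {2}  now seen {0,2}
Layer 2: {4}  now seen {0,2,4}
Layer 3: {3}  now seen {0,2,3,4}
R = {0,2,3,4}
Path to 3: tau·a·a

Answer: REACHABLE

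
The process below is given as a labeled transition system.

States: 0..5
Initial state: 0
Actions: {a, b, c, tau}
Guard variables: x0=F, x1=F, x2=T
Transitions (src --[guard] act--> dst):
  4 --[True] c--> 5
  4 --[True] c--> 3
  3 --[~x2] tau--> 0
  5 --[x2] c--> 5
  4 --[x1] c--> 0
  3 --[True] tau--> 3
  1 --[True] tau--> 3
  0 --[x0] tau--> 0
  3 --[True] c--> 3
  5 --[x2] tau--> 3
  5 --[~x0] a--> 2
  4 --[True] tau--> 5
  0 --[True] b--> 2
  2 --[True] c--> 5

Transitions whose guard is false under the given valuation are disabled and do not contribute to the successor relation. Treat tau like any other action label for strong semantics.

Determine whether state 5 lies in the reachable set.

After dropping false guards: 11 live edges.
L0 = {0}
L1 = {2}  now seen {0,2}
L2 = {5}  now seen {0,2,5}
L3 = {3}  now seen {0,2,3,5}
Reachable = {0,2,3,5}
witness 5: b·c

Answer: REACHABLE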